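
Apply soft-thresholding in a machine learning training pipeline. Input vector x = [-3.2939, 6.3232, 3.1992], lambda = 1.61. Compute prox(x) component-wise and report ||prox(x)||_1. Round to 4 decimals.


Soft-thresholding with lambda = 1.61:
prox(-3.2939) = sign(-3.2939)*max(|-3.2939| - 1.61, 0) = -1.6839
prox(6.3232) = sign(6.3232)*max(|6.3232| - 1.61, 0) = 4.7132
prox(3.1992) = sign(3.1992)*max(|3.1992| - 1.61, 0) = 1.5892
prox(x) = [-1.6839, 4.7132, 1.5892]
||prox(x)||_1 = 1.6839 + 4.7132 + 1.5892 = 7.9863


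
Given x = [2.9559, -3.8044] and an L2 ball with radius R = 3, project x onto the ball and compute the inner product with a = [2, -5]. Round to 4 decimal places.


Step 1: Compute ||x|| (intermediates to 6 decimals).
||x|| = sqrt(2.9559^2 + (-3.8044)^2) = 4.817759
Step 2: Project.
Since ||x|| > R, scale = R/||x|| = 3/4.817759 = 0.622696, proj(x) = scale * x
proj(x) = [1.840627, -2.368985]
Step 3: Dot product.
a^T * proj(x) = 2*1.840627 - 5*(-2.368985) = 15.5262


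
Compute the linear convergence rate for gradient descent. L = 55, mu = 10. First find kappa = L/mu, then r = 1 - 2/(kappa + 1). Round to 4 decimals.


Step 1: Compute the condition number.
kappa = L/mu = 55/10 = 5.5
Step 2: Compute the convergence rate.
r = 1 - 2/(kappa + 1) = 1 - 2*mu/(L + mu) = (L - mu)/(L + mu) = 45/65 = 0.6923


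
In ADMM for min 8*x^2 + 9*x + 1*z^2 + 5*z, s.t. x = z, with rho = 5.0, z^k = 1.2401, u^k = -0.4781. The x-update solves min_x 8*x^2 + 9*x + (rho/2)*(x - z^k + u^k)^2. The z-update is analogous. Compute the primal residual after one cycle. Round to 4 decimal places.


ADMM iteration with rho = 5.0, z^k = 1.2401, u^k = -0.4781
Step 1: x-update.
Minimize 8*x^2 + 9*x + (5.0/2)*(x - 1.2401 - 0.4781)^2
FOC: (2*8 + 5.0)*x = -9 + 5.0*(1.2401 + 0.4781)
x^{k+1} = -0.0195
Step 2: z-update.
Minimize 1*z^2 + 5*z + (5.0/2)*(-0.0195 - z - 0.4781)^2
FOC: (2*1 + 5.0)*z = -5 + 5.0*(-0.0195 - 0.4781)
z^{k+1} = -1.0697
Step 3: u-update.
u^{k+1} = -0.4781 - 0.0195 + 1.0697 = 0.5721
Step 4: Primal residual = |-0.0195 + 1.0697| = 1.0502


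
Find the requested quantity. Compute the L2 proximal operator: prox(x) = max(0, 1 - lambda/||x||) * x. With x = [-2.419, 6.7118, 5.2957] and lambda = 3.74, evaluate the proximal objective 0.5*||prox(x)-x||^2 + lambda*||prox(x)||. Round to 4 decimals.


Step 1: Compute ||x||.
||x|| = 8.8851
Step 2: Compute scaling factor.
scale = max(0, 1 - 3.74/8.8851) = 0.5791
Step 3: prox(x) = [-1.4008, 3.8866, 3.0666]
||prox(x)|| = 5.1451
Step 4: Proximal objective.
0.5*||prox-x||^2 = 6.9938
lambda*||prox|| = 19.2427
Total = 26.2363


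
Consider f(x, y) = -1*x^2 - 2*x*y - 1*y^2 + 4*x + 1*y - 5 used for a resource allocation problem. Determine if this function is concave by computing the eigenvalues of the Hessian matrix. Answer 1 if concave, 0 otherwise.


The Hessian of f(x,y) = -1*x^2 - 2*x*y - 1*y^2 + 4*x + 1*y - 5 is:
H = [[-2, -2], [-2, -2]]
Trace = -2 - 2 = -4
Determinant = -2*-2 - (-2)^2 = 0
Discriminant = (-4)^2 - 4*0 = 16.0
Eigenvalues: lambda_1 = -4.0, lambda_2 = 0.0
The function is concave.

1


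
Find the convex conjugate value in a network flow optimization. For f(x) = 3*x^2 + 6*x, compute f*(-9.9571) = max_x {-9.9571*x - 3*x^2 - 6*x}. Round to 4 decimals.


f*(y) = sup_x {y*x - a*x^2 - b*x} = sup_x {(y-b)*x - a*x^2}
FOC: (y - b) - 2a*x = 0 => x* = (y - b)/(2a)
x* = (-9.9571 - 6)/(2*3) = -2.6595
f*(-9.9571) = (y-b)^2/(4a) = (-9.9571 - 6)^2/(4*3)
= 254.629/12 = 21.2191


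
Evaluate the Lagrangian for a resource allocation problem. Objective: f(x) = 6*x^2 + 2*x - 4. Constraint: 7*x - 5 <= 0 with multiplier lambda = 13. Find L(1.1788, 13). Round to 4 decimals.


Step 1: Evaluate f(x).
f(1.1788) = 6*1.1788^2 + 2*1.1788 - 4 = 6.695
Step 2: Evaluate g(x).
g(1.1788) = 7*1.1788 - 5 = 3.2516
Step 3: Compute Lagrangian.
L = 6.695 + 13*3.2516 = 48.9658


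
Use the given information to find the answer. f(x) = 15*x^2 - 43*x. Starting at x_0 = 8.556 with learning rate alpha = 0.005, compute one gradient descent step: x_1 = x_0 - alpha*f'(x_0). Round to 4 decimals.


We compute the gradient at x_0 and apply the update.
f'(x) = 30*x - 43
f'(8.556) = 30*8.556 - 43 = 213.68
x_1 = 8.556 - 0.005*213.68 = 7.4876


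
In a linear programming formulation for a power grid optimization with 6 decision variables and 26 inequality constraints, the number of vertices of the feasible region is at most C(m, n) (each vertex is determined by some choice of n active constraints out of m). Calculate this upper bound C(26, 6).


Each vertex corresponds to some choice of n active constraints out of m, so the number of vertices is at most C(m, n) = m! / (n!(m-n)!).
m = 26, n = 6
Numerator: 26 * 25 * 24 * 23 * 22 * 21
Denominator: 6! = 720
C(26, 6) = 230230


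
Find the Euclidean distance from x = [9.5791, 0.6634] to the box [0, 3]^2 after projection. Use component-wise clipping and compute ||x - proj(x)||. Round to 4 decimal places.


Project each component onto [0, 3].
clip(9.5791) = 3.0, clip(0.6634) = 0.6634
Projection = [3.0, 0.6634]
Squared diffs: [43.2846, 0.0]
Distance = sqrt(43.2846) = 6.5791


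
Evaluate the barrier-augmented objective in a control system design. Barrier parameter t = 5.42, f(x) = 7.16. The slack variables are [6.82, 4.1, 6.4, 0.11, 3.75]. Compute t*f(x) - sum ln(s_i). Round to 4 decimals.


Step 1: Compute log-barrier.
ln values: [1.9199, 1.411, 1.8563, -2.2073, 1.3218]
phi = -(1.9199 + 1.411 + 1.8563 - 2.2073 + 1.3218) = -4.3016
Step 2: Compute augmented objective.
t*f(x) = 5.42*7.16 = 38.8072
Total = 38.8072 - 4.3016 = 34.5056


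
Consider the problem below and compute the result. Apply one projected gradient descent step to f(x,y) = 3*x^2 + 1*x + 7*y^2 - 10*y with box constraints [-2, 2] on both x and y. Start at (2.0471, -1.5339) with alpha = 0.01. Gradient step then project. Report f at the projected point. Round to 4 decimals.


Step 1: Compute gradient at (2.0471, -1.5339).
grad_x = 2*3*2.0471 + 1 = 13.2826
grad_y = 2*7*-1.5339 - 10 = -31.4746
Step 2: Gradient step.
x_raw = 2.0471 - 0.01*13.2826 = 1.9143
y_raw = -1.5339 - 0.01*-31.4746 = -1.2192
Step 3: Project onto [-2, 2].
x_proj = clip(1.9143) = 1.9143
y_proj = clip(-1.2192) = -1.2192
Step 4: Evaluate f.
f(1.9143, -1.2192) = 35.5035


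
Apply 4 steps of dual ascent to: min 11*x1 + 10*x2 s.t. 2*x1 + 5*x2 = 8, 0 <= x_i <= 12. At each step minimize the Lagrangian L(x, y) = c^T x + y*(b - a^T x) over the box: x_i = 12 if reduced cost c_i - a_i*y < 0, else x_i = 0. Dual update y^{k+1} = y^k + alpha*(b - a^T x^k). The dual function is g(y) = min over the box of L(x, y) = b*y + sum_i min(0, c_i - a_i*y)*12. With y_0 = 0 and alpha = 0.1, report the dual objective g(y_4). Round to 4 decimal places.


Dual ascent for LP: min 11*x1 + 10*x2, 2*x1 + 5*x2 = 8, 0 <= x_i <= 12
Step 1: y^k = 0.0, reduced costs: (11.0, 10.0)
  x^k = (0.0, 0.0), subgradient = b - a^T x = 8.0
  y^{k+1} = 0.0 + 0.1*8.0 = 0.8
Step 2: y^k = 0.8, reduced costs: (9.4, 6.0)
  x^k = (0.0, 0.0), subgradient = b - a^T x = 8.0
  y^{k+1} = 0.8 + 0.1*8.0 = 1.6
Step 3: y^k = 1.6, reduced costs: (7.8, 2.0)
  x^k = (0.0, 0.0), subgradient = b - a^T x = 8.0
  y^{k+1} = 1.6 + 0.1*8.0 = 2.4
Step 4: y^k = 2.4, reduced costs: (6.2, -2.0)
  x^k = (0.0, 12.0), subgradient = b - a^T x = -52.0
  y^{k+1} = 2.4 + 0.1*-52.0 = -2.8
Dual objective at y_4 = -2.8: reduced costs (16.6, 24.0), box minimizer x = (0.0, 0.0)
g(y_4) = b*y + (c1 - a1*y)*x1 + (c2 - a2*y)*x2 = 8*(-2.8) + 16.6*0.0 + 24.0*0.0 = -22.4 + 0.0 + 0.0 = -22.4


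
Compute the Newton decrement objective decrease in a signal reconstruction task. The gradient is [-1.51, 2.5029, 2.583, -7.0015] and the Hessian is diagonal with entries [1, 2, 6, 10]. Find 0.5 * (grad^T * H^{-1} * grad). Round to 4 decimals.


Step 1: H is diagonal, so H^(-1) * g = [-1.51, 1.2515, 0.4305, -0.7002].
Step 2: g^T H^(-1) g = sum_i g_i^2 / H_ii
  = (-1.51)^2/1 + (2.5029)^2/2 + (2.583)^2/6 + (-7.0015)^2/10
  = 2.2801 + 3.1323 + 1.112 + 4.9021 = 11.4264
Step 3: Objective decrease = 0.5 * g^T H^(-1) g = 5.7132


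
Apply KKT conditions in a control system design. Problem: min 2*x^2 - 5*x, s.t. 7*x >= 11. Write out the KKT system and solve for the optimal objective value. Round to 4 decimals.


Step 1: Try lambda = 0 (constraint inactive).
x_unc = 5/(2*2) = 1.25
Check: 7*1.25 = 8.75 < 11 -- violated!
Step 2: Constraint must be active: 7*x = 11
x* = 11/7 = 1.5714 (rounded; the exact value 11/7 is used below)
lambda = (2*2*(11/7) - 5)/7 = 0.1837
Step 3: Compute optimal value.
f(x*) = 2*(11/7)^2 - 5*(11/7) = -2.9184


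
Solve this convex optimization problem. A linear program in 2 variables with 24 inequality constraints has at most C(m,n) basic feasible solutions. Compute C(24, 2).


Each vertex corresponds to some choice of n active constraints out of m, so the number of vertices is at most C(m, n) = m! / (n!(m-n)!).
m = 24, n = 2
Numerator: 24 * 23
Denominator: 2! = 2
C(24, 2) = 276


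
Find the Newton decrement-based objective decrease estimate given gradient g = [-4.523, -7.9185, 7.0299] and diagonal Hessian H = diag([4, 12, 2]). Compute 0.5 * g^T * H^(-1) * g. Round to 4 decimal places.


Step 1: H is diagonal, so H^(-1) * g = [-1.1308, -0.6599, 3.515].
Step 2: g^T H^(-1) g = sum_i g_i^2 / H_ii
  = (-4.523)^2/4 + (-7.9185)^2/12 + (7.0299)^2/2
  = 5.1144 + 5.2252 + 24.7097 = 35.0493
Step 3: Objective decrease = 0.5 * g^T H^(-1) g = 17.5247


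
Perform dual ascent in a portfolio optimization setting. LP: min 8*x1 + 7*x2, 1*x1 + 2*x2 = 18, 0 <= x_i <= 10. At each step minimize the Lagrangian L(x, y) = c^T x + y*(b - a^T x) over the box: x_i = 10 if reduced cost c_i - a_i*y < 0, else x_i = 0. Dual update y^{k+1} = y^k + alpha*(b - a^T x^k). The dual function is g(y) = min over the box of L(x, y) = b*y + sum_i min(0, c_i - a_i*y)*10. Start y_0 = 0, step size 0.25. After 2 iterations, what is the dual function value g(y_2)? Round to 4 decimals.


Dual ascent for LP: min 8*x1 + 7*x2, 1*x1 + 2*x2 = 18, 0 <= x_i <= 10
Step 1: y^k = 0.0, reduced costs: (8.0, 7.0)
  x^k = (0.0, 0.0), subgradient = b - a^T x = 18.0
  y^{k+1} = 0.0 + 0.25*18.0 = 4.5
Step 2: y^k = 4.5, reduced costs: (3.5, -2.0)
  x^k = (0.0, 10.0), subgradient = b - a^T x = -2.0
  y^{k+1} = 4.5 + 0.25*-2.0 = 4.0
Dual objective at y_2 = 4.0: reduced costs (4.0, -1.0), box minimizer x = (0.0, 10.0)
g(y_2) = b*y + (c1 - a1*y)*x1 + (c2 - a2*y)*x2 = 18*4.0 + 4.0*0.0 + (-1.0)*10.0 = 72.0 + 0.0 - 10.0 = 62.0


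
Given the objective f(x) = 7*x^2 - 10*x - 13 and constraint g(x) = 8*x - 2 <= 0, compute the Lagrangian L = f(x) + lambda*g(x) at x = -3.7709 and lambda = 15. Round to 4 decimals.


Step 1: Evaluate f(x).
f(-3.7709) = 7*(-3.7709)^2 - 10*(-3.7709) - 13 = 124.2468
Step 2: Evaluate g(x).
g(-3.7709) = 8*-3.7709 - 2 = -32.1672
Step 3: Compute Lagrangian.
L = 124.2468 + 15*-32.1672 = -358.2612


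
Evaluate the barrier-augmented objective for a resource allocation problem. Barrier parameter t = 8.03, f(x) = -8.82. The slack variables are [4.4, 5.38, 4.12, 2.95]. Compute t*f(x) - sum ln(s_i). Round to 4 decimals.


Step 1: Compute log-barrier.
ln values: [1.4816, 1.6827, 1.4159, 1.0818]
phi = -(1.4816 + 1.6827 + 1.4159 + 1.0818) = -5.662
Step 2: Compute augmented objective.
t*f(x) = 8.03*-8.82 = -70.8246
Total = -70.8246 - 5.662 = -76.4866


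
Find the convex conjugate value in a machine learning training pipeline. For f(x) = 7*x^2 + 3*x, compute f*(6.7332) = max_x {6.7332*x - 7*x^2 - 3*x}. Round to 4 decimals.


f*(y) = sup_x {y*x - a*x^2 - b*x} = sup_x {(y-b)*x - a*x^2}
FOC: (y - b) - 2a*x = 0 => x* = (y - b)/(2a)
x* = (6.7332 - 3)/(2*7) = 0.2667
f*(6.7332) = (y-b)^2/(4a) = (6.7332 - 3)^2/(4*7)
= 13.9368/28 = 0.4977


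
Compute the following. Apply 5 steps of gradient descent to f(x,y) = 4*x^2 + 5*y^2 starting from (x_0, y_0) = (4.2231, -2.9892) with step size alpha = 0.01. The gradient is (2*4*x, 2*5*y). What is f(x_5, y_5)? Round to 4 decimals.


Gradient descent on f(x,y) = 4*x^2 + 5*y^2.
Starting point: (4.2231, -2.9892), alpha = 0.01
Step 1: grad_x = 2*4*4.2231 = 33.7848, grad_y = 2*5*-2.9892 = -29.892
  x_1 = 4.2231 - 0.01*33.7848 = 3.8853
  y_1 = -2.9892 - 0.01*-29.892 = -2.6903
Step 2: grad_x = 2*4*3.8853 = 31.082, grad_y = 2*5*-2.6903 = -26.9028
  x_2 = 3.8853 - 0.01*31.082 = 3.5744
  y_2 = -2.6903 - 0.01*-26.9028 = -2.4213
Step 3: grad_x = 2*4*3.5744 = 28.5955, grad_y = 2*5*-2.4213 = -24.2125
  x_3 = 3.5744 - 0.01*28.5955 = 3.2885
  y_3 = -2.4213 - 0.01*-24.2125 = -2.1791
Step 4: grad_x = 2*4*3.2885 = 26.3078, grad_y = 2*5*-2.1791 = -21.7913
  x_4 = 3.2885 - 0.01*26.3078 = 3.0254
  y_4 = -2.1791 - 0.01*-21.7913 = -1.9612
Step 5: grad_x = 2*4*3.0254 = 24.2032, grad_y = 2*5*-1.9612 = -19.6121
  x_5 = 3.0254 - 0.01*24.2032 = 2.7834
  y_5 = -1.9612 - 0.01*-19.6121 = -1.7651
f(2.7834, -1.7651) = 4*2.7834^2 + 5*(-1.7651)^2 = 46.5663


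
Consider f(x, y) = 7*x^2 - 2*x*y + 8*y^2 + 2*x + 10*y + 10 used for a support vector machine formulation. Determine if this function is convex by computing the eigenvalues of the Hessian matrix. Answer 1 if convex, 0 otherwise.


The Hessian of f(x,y) = 7*x^2 - 2*x*y + 8*y^2 + 2*x + 10*y + 10 is:
H = [[14, -2], [-2, 16]]
Trace = 14 + 16 = 30
Determinant = 14*16 - (-2)^2 = 220
Discriminant = (30)^2 - 4*220 = 20.0
Eigenvalues: lambda_1 = 12.7639, lambda_2 = 17.2361
The function is convex.

1


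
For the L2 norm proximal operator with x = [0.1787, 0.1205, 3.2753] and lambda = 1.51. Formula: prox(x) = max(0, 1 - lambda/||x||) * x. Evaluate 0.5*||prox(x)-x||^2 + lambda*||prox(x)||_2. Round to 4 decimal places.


Step 1: Compute ||x||.
||x|| = 3.2824
Step 2: Compute scaling factor.
scale = max(0, 1 - 1.51/3.2824) = 0.54
Step 3: prox(x) = [0.0965, 0.0651, 1.7686]
||prox(x)|| = 1.7724
Step 4: Proximal objective.
0.5*||prox-x||^2 = 1.1401
lambda*||prox|| = 2.6763
Total = 3.8163


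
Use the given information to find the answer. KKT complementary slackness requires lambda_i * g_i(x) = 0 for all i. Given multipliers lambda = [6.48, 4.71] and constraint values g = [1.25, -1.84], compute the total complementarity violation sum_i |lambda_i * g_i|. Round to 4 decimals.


KKT complementary slackness check:
lambda_1 * g_1 = 6.48 * 1.25 = 8.1
lambda_2 * g_2 = 4.71 * -1.84 = -8.6664
Total violation = 8.1 + 8.6664 = 16.7664


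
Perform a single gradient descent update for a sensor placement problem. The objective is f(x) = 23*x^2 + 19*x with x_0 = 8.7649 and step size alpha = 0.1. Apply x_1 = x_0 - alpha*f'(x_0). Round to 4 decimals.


We compute the gradient at x_0 and apply the update.
f'(x) = 46*x + 19
f'(8.7649) = 46*8.7649 + 19 = 422.1854
x_1 = 8.7649 - 0.1*422.1854 = -33.4536


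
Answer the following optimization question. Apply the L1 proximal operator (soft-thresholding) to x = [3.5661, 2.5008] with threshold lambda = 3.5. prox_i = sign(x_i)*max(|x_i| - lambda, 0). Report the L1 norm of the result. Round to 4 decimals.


Soft-thresholding with lambda = 3.5:
prox(3.5661) = sign(3.5661)*max(|3.5661| - 3.5, 0) = 0.0661
prox(2.5008) = sign(2.5008)*max(|2.5008| - 3.5, 0) = 0.0
prox(x) = [0.0661, 0.0]
||prox(x)||_1 = 0.0661 + 0.0 = 0.0661


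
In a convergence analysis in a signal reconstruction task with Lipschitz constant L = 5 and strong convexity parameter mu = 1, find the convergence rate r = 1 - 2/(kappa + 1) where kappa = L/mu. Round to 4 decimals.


Step 1: Compute the condition number.
kappa = L/mu = 5/1 = 5.0
Step 2: Compute the convergence rate.
r = 1 - 2/(kappa + 1) = 1 - 2*mu/(L + mu) = (L - mu)/(L + mu) = 4/6 = 0.6667


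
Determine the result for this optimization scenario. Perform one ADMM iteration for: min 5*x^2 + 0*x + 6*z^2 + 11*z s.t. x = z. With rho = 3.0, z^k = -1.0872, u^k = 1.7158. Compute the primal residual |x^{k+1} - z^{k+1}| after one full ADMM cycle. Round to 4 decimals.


ADMM iteration with rho = 3.0, z^k = -1.0872, u^k = 1.7158
Step 1: x-update.
Minimize 5*x^2 + 0*x + (3.0/2)*(x + 1.0872 + 1.7158)^2
FOC: (2*5 + 3.0)*x = 0 + 3.0*(-1.0872 - 1.7158)
x^{k+1} = -0.6468
Step 2: z-update.
Minimize 6*z^2 + 11*z + (3.0/2)*(-0.6468 - z + 1.7158)^2
FOC: (2*6 + 3.0)*z = -11 + 3.0*(-0.6468 + 1.7158)
z^{k+1} = -0.5195
Step 3: u-update.
u^{k+1} = 1.7158 - 0.6468 + 0.5195 = 1.5885
Step 4: Primal residual = |-0.6468 + 0.5195| = 0.1273


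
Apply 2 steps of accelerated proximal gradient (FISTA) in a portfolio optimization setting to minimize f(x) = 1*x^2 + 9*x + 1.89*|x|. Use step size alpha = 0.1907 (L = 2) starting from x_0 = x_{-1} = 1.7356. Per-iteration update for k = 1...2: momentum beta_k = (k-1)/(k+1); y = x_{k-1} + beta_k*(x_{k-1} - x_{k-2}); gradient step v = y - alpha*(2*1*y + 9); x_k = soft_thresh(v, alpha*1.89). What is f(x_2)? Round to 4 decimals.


FISTA on f(x) = 1*x^2 + 9*x + 1.89*|x|
L = 2, alpha = 0.1907
Iteration 1: beta = 0.0, y = 1.7356 + 0.0*(1.7356 - 1.7356) = 1.7356
  grad(y) = 12.4712, v = y - alpha*grad = -0.6427
  prox(v) = soft_thresh(-0.6427, 0.3604) = -0.2822
Iteration 2: beta = 0.3333, y = -0.2822 + 0.3333*(-0.2822 - 1.7356) = -0.9548
  grad(y) = 7.0903, v = y - alpha*grad = -2.307
  prox(v) = soft_thresh(-2.307, 0.3604) = -1.9465
f(x_2) = 1*(-1.9465)^2 + 9*(-1.9465) + 1.89*|-1.9465| = -10.0509


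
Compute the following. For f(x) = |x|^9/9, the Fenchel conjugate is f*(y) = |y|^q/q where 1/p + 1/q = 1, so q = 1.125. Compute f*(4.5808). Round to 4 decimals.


The conjugate exponent q satisfies 1/p + 1/q = 1.
p = 9, so q = 9/(9 - 1) = 1.125
|y|^q = 4.5808^1.125 = 5.5406
f*(4.5808) = 5.5406 / 1.125 = 4.925


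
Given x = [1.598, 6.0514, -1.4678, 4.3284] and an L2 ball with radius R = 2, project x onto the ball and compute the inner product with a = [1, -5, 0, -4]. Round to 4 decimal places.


Step 1: Compute ||x|| (intermediates to 6 decimals).
||x|| = sqrt(1.598^2 + 6.0514^2 + (-1.4678)^2 + 4.3284^2) = 7.750002
Step 2: Project.
Since ||x|| > R, scale = R/||x|| = 2/7.750002 = 0.258064, proj(x) = scale * x
proj(x) = [0.412386, 1.561648, -0.378786, 1.117004]
Step 3: Dot product.
a^T * proj(x) = 1*0.412386 - 5*1.561648 + 0*(-0.378786) - 4*1.117004 = -11.8639


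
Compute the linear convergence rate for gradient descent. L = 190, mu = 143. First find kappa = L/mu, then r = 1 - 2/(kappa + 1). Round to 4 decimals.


Step 1: Compute the condition number.
kappa = L/mu = 190/143 = 1.3287
Step 2: Compute the convergence rate.
r = 1 - 2/(kappa + 1) = 1 - 2*mu/(L + mu) = (L - mu)/(L + mu) = 47/333 = 0.1411


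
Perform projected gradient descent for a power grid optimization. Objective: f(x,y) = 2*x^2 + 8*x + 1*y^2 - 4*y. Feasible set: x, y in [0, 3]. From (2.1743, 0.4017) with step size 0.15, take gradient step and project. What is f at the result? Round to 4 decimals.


Step 1: Compute gradient at (2.1743, 0.4017).
grad_x = 2*2*2.1743 + 8 = 16.6972
grad_y = 2*1*0.4017 - 4 = -3.1966
Step 2: Gradient step.
x_raw = 2.1743 - 0.15*16.6972 = -0.3303
y_raw = 0.4017 - 0.15*-3.1966 = 0.8812
Step 3: Project onto [0, 3].
x_proj = clip(-0.3303) = 0.0
y_proj = clip(0.8812) = 0.8812
Step 4: Evaluate f.
f(0.0, 0.8812) = -2.7483


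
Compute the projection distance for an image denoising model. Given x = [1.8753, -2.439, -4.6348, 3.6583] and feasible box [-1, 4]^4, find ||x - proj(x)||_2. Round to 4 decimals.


Project each component onto [-1, 4].
clip(1.8753) = 1.8753, clip(-2.439) = -1.0, clip(-4.6348) = -1.0, clip(3.6583) = 3.6583
Projection = [1.8753, -1.0, -1.0, 3.6583]
Squared diffs: [0.0, 2.0707, 13.2118, 0.0]
Distance = sqrt(15.2825) = 3.9093


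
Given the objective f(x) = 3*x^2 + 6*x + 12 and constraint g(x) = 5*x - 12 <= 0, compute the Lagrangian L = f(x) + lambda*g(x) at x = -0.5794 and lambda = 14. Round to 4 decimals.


Step 1: Evaluate f(x).
f(-0.5794) = 3*(-0.5794)^2 + 6*(-0.5794) + 12 = 9.5307
Step 2: Evaluate g(x).
g(-0.5794) = 5*-0.5794 - 12 = -14.897
Step 3: Compute Lagrangian.
L = 9.5307 + 14*-14.897 = -199.0273


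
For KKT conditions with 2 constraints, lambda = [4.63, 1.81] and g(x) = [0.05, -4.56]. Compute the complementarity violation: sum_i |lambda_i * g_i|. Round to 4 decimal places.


KKT complementary slackness check:
lambda_1 * g_1 = 4.63 * 0.05 = 0.2315
lambda_2 * g_2 = 1.81 * -4.56 = -8.2536
Total violation = 0.2315 + 8.2536 = 8.4851


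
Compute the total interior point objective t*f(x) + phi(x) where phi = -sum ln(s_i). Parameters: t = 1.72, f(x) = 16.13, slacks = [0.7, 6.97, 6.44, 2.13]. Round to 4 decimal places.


Step 1: Compute log-barrier.
ln values: [-0.3567, 1.9416, 1.8625, 0.7561]
phi = -(-0.3567 + 1.9416 + 1.8625 + 0.7561) = -4.2036
Step 2: Compute augmented objective.
t*f(x) = 1.72*16.13 = 27.7436
Total = 27.7436 - 4.2036 = 23.54


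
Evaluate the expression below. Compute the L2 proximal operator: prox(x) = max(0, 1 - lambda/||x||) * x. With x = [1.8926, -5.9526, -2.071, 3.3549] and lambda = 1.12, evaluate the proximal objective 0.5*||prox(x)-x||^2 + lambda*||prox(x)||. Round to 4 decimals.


Step 1: Compute ||x||.
||x|| = 7.3865
Step 2: Compute scaling factor.
scale = max(0, 1 - 1.12/7.3865) = 0.8484
Step 3: prox(x) = [1.6056, -5.05, -1.757, 2.8462]
||prox(x)|| = 6.2665
Step 4: Proximal objective.
0.5*||prox-x||^2 = 0.6272
lambda*||prox|| = 7.0185
Total = 7.6456


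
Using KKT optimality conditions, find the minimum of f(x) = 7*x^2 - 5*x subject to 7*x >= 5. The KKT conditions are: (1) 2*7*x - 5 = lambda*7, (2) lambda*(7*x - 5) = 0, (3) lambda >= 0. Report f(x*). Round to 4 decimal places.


Step 1: Try lambda = 0 (constraint inactive).
x_unc = 5/(2*7) = 0.3571
Check: 7*0.3571 = 2.4997 < 5 -- violated!
Step 2: Constraint must be active: 7*x = 5
x* = 5/7 = 0.7143 (rounded; the exact value 5/7 is used below)
lambda = (2*7*(5/7) - 5)/7 = 0.7143
Step 3: Compute optimal value.
f(x*) = 7*(5/7)^2 - 5*(5/7) = 0.0


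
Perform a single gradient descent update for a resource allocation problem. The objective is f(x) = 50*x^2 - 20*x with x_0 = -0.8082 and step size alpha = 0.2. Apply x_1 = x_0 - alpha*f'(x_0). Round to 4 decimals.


We compute the gradient at x_0 and apply the update.
f'(x) = 100*x - 20
f'(-0.8082) = 100*-0.8082 - 20 = -100.82
x_1 = -0.8082 - 0.2*-100.82 = 19.3558


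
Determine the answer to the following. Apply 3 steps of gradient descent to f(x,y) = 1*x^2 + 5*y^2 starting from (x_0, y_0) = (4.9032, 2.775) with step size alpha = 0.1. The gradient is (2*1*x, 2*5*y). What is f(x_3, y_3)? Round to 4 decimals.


Gradient descent on f(x,y) = 1*x^2 + 5*y^2.
Starting point: (4.9032, 2.775), alpha = 0.1
Step 1: grad_x = 2*1*4.9032 = 9.8064, grad_y = 2*5*2.775 = 27.75
  x_1 = 4.9032 - 0.1*9.8064 = 3.9226
  y_1 = 2.775 - 0.1*27.75 = -0.0
Step 2: grad_x = 2*1*3.9226 = 7.8451, grad_y = 2*5*-0.0 = -0.0
  x_2 = 3.9226 - 0.1*7.8451 = 3.138
  y_2 = -0.0 - 0.1*-0.0 = 0.0
Step 3: grad_x = 2*1*3.138 = 6.2761, grad_y = 2*5*0.0 = 0.0
  x_3 = 3.138 - 0.1*6.2761 = 2.5104
  y_3 = 0.0 - 0.1*0.0 = 0.0
f(2.5104, 0.0) = 1*2.5104^2 + 5*0.0^2 = 6.3023


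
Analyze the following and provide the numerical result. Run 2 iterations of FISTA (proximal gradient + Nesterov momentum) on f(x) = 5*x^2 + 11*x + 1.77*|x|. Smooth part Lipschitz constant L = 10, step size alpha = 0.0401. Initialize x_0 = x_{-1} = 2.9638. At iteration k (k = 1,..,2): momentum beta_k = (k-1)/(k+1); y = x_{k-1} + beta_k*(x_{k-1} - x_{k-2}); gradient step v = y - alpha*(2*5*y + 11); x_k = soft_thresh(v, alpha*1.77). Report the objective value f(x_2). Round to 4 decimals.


FISTA on f(x) = 5*x^2 + 11*x + 1.77*|x|
L = 10, alpha = 0.0401
Iteration 1: beta = 0.0, y = 2.9638 + 0.0*(2.9638 - 2.9638) = 2.9638
  grad(y) = 40.638, v = y - alpha*grad = 1.3342
  prox(v) = soft_thresh(1.3342, 0.071) = 1.2632
Iteration 2: beta = 0.3333, y = 1.2632 + 0.3333*(1.2632 - 2.9638) = 0.6964
  grad(y) = 17.9639, v = y - alpha*grad = -0.024
  prox(v) = soft_thresh(-0.024, 0.071) = 0.0
f(x_2) = 5*0.0^2 + 11*0.0 + 1.77*|0.0| = 0.0


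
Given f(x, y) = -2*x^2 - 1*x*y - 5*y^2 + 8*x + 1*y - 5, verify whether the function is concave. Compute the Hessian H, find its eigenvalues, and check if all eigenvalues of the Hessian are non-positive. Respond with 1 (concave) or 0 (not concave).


The Hessian of f(x,y) = -2*x^2 - 1*x*y - 5*y^2 + 8*x + 1*y - 5 is:
H = [[-4, -1], [-1, -10]]
Trace = -4 - 10 = -14
Determinant = -4*-10 - (-1)^2 = 39
Discriminant = (-14)^2 - 4*39 = 40.0
Eigenvalues: lambda_1 = -10.1623, lambda_2 = -3.8377
The function is concave.

1


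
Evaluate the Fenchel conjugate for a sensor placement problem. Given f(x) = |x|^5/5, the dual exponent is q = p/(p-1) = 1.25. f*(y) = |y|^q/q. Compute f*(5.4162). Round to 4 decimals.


The conjugate exponent q satisfies 1/p + 1/q = 1.
p = 5, so q = 5/(5 - 1) = 1.25
|y|^q = 5.4162^1.25 = 8.2626
f*(5.4162) = 8.2626 / 1.25 = 6.6101


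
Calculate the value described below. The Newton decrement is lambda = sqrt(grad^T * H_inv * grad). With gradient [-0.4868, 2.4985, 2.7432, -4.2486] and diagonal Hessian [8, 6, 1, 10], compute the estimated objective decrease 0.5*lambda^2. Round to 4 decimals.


Step 1: H is diagonal, so H^(-1) * g = [-0.0609, 0.4164, 2.7432, -0.4249].
Step 2: g^T H^(-1) g = sum_i g_i^2 / H_ii
  = (-0.4868)^2/8 + (2.4985)^2/6 + (2.7432)^2/1 + (-4.2486)^2/10
  = 0.0296 + 1.0404 + 7.5251 + 1.8051 = 10.4002
Step 3: Objective decrease = 0.5 * g^T H^(-1) g = 5.2001


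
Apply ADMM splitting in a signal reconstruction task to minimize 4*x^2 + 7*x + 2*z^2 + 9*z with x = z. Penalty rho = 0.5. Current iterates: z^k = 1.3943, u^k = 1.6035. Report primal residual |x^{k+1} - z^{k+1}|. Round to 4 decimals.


ADMM iteration with rho = 0.5, z^k = 1.3943, u^k = 1.6035
Step 1: x-update.
Minimize 4*x^2 + 7*x + (0.5/2)*(x - 1.3943 + 1.6035)^2
FOC: (2*4 + 0.5)*x = -7 + 0.5*(1.3943 - 1.6035)
x^{k+1} = -0.8358
Step 2: z-update.
Minimize 2*z^2 + 9*z + (0.5/2)*(-0.8358 - z + 1.6035)^2
FOC: (2*2 + 0.5)*z = -9 + 0.5*(-0.8358 + 1.6035)
z^{k+1} = -1.9147
Step 3: u-update.
u^{k+1} = 1.6035 - 0.8358 + 1.9147 = 2.6824
Step 4: Primal residual = |-0.8358 + 1.9147| = 1.0789


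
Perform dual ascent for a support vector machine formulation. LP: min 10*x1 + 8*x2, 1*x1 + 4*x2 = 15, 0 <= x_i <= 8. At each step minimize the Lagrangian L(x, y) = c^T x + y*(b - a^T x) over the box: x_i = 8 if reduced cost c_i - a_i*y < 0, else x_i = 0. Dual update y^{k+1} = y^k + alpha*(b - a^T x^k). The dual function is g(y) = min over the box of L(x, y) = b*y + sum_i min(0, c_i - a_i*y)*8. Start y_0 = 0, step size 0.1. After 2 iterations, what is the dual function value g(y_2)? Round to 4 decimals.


Dual ascent for LP: min 10*x1 + 8*x2, 1*x1 + 4*x2 = 15, 0 <= x_i <= 8
Step 1: y^k = 0.0, reduced costs: (10.0, 8.0)
  x^k = (0.0, 0.0), subgradient = b - a^T x = 15.0
  y^{k+1} = 0.0 + 0.1*15.0 = 1.5
Step 2: y^k = 1.5, reduced costs: (8.5, 2.0)
  x^k = (0.0, 0.0), subgradient = b - a^T x = 15.0
  y^{k+1} = 1.5 + 0.1*15.0 = 3.0
Dual objective at y_2 = 3.0: reduced costs (7.0, -4.0), box minimizer x = (0.0, 8.0)
g(y_2) = b*y + (c1 - a1*y)*x1 + (c2 - a2*y)*x2 = 15*3.0 + 7.0*0.0 + (-4.0)*8.0 = 45.0 + 0.0 - 32.0 = 13.0


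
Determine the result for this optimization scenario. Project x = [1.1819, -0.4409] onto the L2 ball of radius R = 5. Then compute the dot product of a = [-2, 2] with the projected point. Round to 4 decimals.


Step 1: Compute ||x|| (intermediates to 6 decimals).
||x|| = sqrt(1.1819^2 + (-0.4409)^2) = 1.26146
Step 2: Project.
Since ||x|| <= R, proj = x (no scaling needed).
proj(x) = [1.1819, -0.4409]
Step 3: Dot product.
a^T * proj(x) = -2*1.1819 + 2*(-0.4409) = -3.2456


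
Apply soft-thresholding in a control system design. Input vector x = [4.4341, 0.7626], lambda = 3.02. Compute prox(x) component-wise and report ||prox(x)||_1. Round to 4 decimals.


Soft-thresholding with lambda = 3.02:
prox(4.4341) = sign(4.4341)*max(|4.4341| - 3.02, 0) = 1.4141
prox(0.7626) = sign(0.7626)*max(|0.7626| - 3.02, 0) = 0.0
prox(x) = [1.4141, 0.0]
||prox(x)||_1 = 1.4141 + 0.0 = 1.4141


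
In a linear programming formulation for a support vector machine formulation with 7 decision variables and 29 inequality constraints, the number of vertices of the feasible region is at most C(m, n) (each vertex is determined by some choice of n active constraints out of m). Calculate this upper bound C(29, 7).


Each vertex corresponds to some choice of n active constraints out of m, so the number of vertices is at most C(m, n) = m! / (n!(m-n)!).
m = 29, n = 7
Numerator: 29 * 28 * 27 * 26 * 25 * 24 * 23
Denominator: 7! = 5040
C(29, 7) = 1560780


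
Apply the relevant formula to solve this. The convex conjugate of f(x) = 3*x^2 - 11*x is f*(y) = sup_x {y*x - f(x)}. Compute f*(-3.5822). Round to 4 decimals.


f*(y) = sup_x {y*x - a*x^2 - b*x} = sup_x {(y-b)*x - a*x^2}
FOC: (y - b) - 2a*x = 0 => x* = (y - b)/(2a)
x* = (-3.5822 + 11)/(2*3) = 1.2363
f*(-3.5822) = (y-b)^2/(4a) = (-3.5822 + 11)^2/(4*3)
= 55.0238/12 = 4.5853


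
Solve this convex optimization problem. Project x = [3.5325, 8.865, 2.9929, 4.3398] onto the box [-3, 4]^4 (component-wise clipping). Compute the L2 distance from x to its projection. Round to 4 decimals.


Project each component onto [-3, 4].
clip(3.5325) = 3.5325, clip(8.865) = 4.0, clip(2.9929) = 2.9929, clip(4.3398) = 4.0
Projection = [3.5325, 4.0, 2.9929, 4.0]
Squared diffs: [0.0, 23.6682, 0.0, 0.1155]
Distance = sqrt(23.7837) = 4.8769


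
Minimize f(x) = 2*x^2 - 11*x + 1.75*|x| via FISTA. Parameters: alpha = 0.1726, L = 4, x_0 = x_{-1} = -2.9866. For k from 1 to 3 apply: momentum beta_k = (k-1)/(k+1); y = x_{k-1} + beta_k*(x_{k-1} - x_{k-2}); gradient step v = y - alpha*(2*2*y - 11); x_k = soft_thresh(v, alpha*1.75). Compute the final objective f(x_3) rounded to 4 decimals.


FISTA on f(x) = 2*x^2 - 11*x + 1.75*|x|
L = 4, alpha = 0.1726
Iteration 1: beta = 0.0, y = -2.9866 + 0.0*(-2.9866 + 2.9866) = -2.9866
  grad(y) = -22.9464, v = y - alpha*grad = 0.9739
  prox(v) = soft_thresh(0.9739, 0.3021) = 0.6719
Iteration 2: beta = 0.3333, y = 0.6719 + 0.3333*(0.6719 + 2.9866) = 1.8914
  grad(y) = -3.4344, v = y - alpha*grad = 2.4842
  prox(v) = soft_thresh(2.4842, 0.3021) = 2.1821
Iteration 3: beta = 0.5, y = 2.1821 + 0.5*(2.1821 - 0.6719) = 2.9372
  grad(y) = 0.749, v = y - alpha*grad = 2.808
  prox(v) = soft_thresh(2.808, 0.3021) = 2.5059
f(x_3) = 2*2.5059^2 - 11*2.5059 + 1.75*|2.5059| = -10.6205


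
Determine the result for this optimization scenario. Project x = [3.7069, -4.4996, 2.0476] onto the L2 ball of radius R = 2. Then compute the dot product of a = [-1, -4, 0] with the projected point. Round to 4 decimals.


Step 1: Compute ||x|| (intermediates to 6 decimals).
||x|| = sqrt(3.7069^2 + (-4.4996)^2 + 2.0476^2) = 6.179011
Step 2: Project.
Since ||x|| > R, scale = R/||x|| = 2/6.179011 = 0.323676, proj(x) = scale * x
proj(x) = [1.199835, -1.456413, 0.662759]
Step 3: Dot product.
a^T * proj(x) = -1*1.199835 - 4*(-1.456413) + 0*0.662759 = 4.6258


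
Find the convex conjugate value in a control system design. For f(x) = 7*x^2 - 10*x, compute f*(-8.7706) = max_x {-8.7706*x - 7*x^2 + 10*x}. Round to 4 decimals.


f*(y) = sup_x {y*x - a*x^2 - b*x} = sup_x {(y-b)*x - a*x^2}
FOC: (y - b) - 2a*x = 0 => x* = (y - b)/(2a)
x* = (-8.7706 + 10)/(2*7) = 0.0878
f*(-8.7706) = (y-b)^2/(4a) = (-8.7706 + 10)^2/(4*7)
= 1.5114/28 = 0.054


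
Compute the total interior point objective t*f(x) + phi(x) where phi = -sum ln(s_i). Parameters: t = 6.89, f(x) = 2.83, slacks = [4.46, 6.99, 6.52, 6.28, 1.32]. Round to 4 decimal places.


Step 1: Compute log-barrier.
ln values: [1.4951, 1.9445, 1.8749, 1.8374, 0.2776]
phi = -(1.4951 + 1.9445 + 1.8749 + 1.8374 + 0.2776) = -7.4295
Step 2: Compute augmented objective.
t*f(x) = 6.89*2.83 = 19.4987
Total = 19.4987 - 7.4295 = 12.0692


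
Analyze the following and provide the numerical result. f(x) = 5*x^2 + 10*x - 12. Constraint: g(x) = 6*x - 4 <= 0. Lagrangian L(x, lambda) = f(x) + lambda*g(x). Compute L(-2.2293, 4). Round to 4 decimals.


Step 1: Evaluate f(x).
f(-2.2293) = 5*(-2.2293)^2 + 10*(-2.2293) - 12 = -9.4441
Step 2: Evaluate g(x).
g(-2.2293) = 6*-2.2293 - 4 = -17.3758
Step 3: Compute Lagrangian.
L = -9.4441 + 4*-17.3758 = -78.9473


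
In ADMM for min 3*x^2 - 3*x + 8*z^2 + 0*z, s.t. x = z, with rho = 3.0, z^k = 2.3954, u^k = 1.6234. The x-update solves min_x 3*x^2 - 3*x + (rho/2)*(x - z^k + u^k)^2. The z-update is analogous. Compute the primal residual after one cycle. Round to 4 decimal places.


ADMM iteration with rho = 3.0, z^k = 2.3954, u^k = 1.6234
Step 1: x-update.
Minimize 3*x^2 - 3*x + (3.0/2)*(x - 2.3954 + 1.6234)^2
FOC: (2*3 + 3.0)*x = 3 + 3.0*(2.3954 - 1.6234)
x^{k+1} = 0.5907
Step 2: z-update.
Minimize 8*z^2 + 0*z + (3.0/2)*(0.5907 - z + 1.6234)^2
FOC: (2*8 + 3.0)*z = 0 + 3.0*(0.5907 + 1.6234)
z^{k+1} = 0.3496
Step 3: u-update.
u^{k+1} = 1.6234 + 0.5907 - 0.3496 = 1.8645
Step 4: Primal residual = |0.5907 - 0.3496| = 0.2411


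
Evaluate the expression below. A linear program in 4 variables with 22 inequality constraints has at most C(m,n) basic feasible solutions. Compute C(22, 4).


Each vertex corresponds to some choice of n active constraints out of m, so the number of vertices is at most C(m, n) = m! / (n!(m-n)!).
m = 22, n = 4
Numerator: 22 * 21 * 20 * 19
Denominator: 4! = 24
C(22, 4) = 7315


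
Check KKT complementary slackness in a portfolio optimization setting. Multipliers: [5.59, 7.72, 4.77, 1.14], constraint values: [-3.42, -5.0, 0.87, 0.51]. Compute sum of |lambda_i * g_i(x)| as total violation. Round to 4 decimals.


KKT complementary slackness check:
lambda_1 * g_1 = 5.59 * -3.42 = -19.1178
lambda_2 * g_2 = 7.72 * -5.0 = -38.6
lambda_3 * g_3 = 4.77 * 0.87 = 4.1499
lambda_4 * g_4 = 1.14 * 0.51 = 0.5814
Total violation = 19.1178 + 38.6 + 4.1499 + 0.5814 = 62.4491


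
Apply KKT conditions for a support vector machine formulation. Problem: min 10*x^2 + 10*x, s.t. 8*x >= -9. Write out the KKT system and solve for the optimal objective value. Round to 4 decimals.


Step 1: Try lambda = 0 (constraint inactive).
Stationarity: 2*10*x + 10 = 0
x* = -10/(2*10) = -0.5
Check constraint: 8*-0.5 = -4.0 >= -9 -- satisfied.
Step 2: Compute optimal value.
f(x*) = 10*(-0.5)^2 + 10*(-0.5) = -2.5


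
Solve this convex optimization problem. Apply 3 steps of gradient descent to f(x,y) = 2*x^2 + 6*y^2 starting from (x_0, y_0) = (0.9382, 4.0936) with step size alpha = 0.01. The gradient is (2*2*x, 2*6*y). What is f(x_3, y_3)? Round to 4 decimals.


Gradient descent on f(x,y) = 2*x^2 + 6*y^2.
Starting point: (0.9382, 4.0936), alpha = 0.01
Step 1: grad_x = 2*2*0.9382 = 3.7528, grad_y = 2*6*4.0936 = 49.1232
  x_1 = 0.9382 - 0.01*3.7528 = 0.9007
  y_1 = 4.0936 - 0.01*49.1232 = 3.6024
Step 2: grad_x = 2*2*0.9007 = 3.6027, grad_y = 2*6*3.6024 = 43.2284
  x_2 = 0.9007 - 0.01*3.6027 = 0.8646
  y_2 = 3.6024 - 0.01*43.2284 = 3.1701
Step 3: grad_x = 2*2*0.8646 = 3.4586, grad_y = 2*6*3.1701 = 38.041
  x_3 = 0.8646 - 0.01*3.4586 = 0.8301
  y_3 = 3.1701 - 0.01*38.041 = 2.7897
f(0.8301, 2.7897) = 2*0.8301^2 + 6*2.7897^2 = 48.0717


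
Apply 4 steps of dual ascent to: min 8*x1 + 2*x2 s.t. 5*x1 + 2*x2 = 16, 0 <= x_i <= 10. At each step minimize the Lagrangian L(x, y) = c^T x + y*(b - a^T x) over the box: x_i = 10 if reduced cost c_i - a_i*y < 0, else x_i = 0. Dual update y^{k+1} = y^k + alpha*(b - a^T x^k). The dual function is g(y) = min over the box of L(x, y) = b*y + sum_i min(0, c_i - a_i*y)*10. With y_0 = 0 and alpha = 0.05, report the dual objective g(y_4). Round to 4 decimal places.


Dual ascent for LP: min 8*x1 + 2*x2, 5*x1 + 2*x2 = 16, 0 <= x_i <= 10
Step 1: y^k = 0.0, reduced costs: (8.0, 2.0)
  x^k = (0.0, 0.0), subgradient = b - a^T x = 16.0
  y^{k+1} = 0.0 + 0.05*16.0 = 0.8
Step 2: y^k = 0.8, reduced costs: (4.0, 0.4)
  x^k = (0.0, 0.0), subgradient = b - a^T x = 16.0
  y^{k+1} = 0.8 + 0.05*16.0 = 1.6
Step 3: y^k = 1.6, reduced costs: (0.0, -1.2)
  x^k = (0.0, 10.0), subgradient = b - a^T x = -4.0
  y^{k+1} = 1.6 + 0.05*-4.0 = 1.4
Step 4: y^k = 1.4, reduced costs: (1.0, -0.8)
  x^k = (0.0, 10.0), subgradient = b - a^T x = -4.0
  y^{k+1} = 1.4 + 0.05*-4.0 = 1.2
Dual objective at y_4 = 1.2: reduced costs (2.0, -0.4), box minimizer x = (0.0, 10.0)
g(y_4) = b*y + (c1 - a1*y)*x1 + (c2 - a2*y)*x2 = 16*1.2 + 2.0*0.0 + (-0.4)*10.0 = 19.2 + 0.0 - 4.0 = 15.2


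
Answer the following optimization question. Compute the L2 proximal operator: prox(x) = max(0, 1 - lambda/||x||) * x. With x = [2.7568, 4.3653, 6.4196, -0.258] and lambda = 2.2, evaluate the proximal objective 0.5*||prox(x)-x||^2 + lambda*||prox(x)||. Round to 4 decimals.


Step 1: Compute ||x||.
||x|| = 8.2422
Step 2: Compute scaling factor.
scale = max(0, 1 - 2.2/8.2422) = 0.7331
Step 3: prox(x) = [2.021, 3.2001, 4.7061, -0.1891]
||prox(x)|| = 6.0422
Step 4: Proximal objective.
0.5*||prox-x||^2 = 2.42
lambda*||prox|| = 13.2928
Total = 15.7128


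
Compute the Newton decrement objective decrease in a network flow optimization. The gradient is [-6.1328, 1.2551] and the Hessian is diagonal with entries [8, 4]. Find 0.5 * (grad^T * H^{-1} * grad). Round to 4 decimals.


Step 1: H is diagonal, so H^(-1) * g = [-0.7666, 0.3138].
Step 2: g^T H^(-1) g = sum_i g_i^2 / H_ii
  = (-6.1328)^2/8 + (1.2551)^2/4
  = 4.7014 + 0.3938 = 5.0952
Step 3: Objective decrease = 0.5 * g^T H^(-1) g = 2.5476


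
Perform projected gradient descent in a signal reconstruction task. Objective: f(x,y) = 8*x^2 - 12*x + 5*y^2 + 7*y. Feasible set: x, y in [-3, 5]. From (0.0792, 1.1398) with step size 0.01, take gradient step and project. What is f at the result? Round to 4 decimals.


Step 1: Compute gradient at (0.0792, 1.1398).
grad_x = 2*8*0.0792 - 12 = -10.7328
grad_y = 2*5*1.1398 + 7 = 18.398
Step 2: Gradient step.
x_raw = 0.0792 - 0.01*-10.7328 = 0.1865
y_raw = 1.1398 - 0.01*18.398 = 0.9558
Step 3: Project onto [-3, 5].
x_proj = clip(0.1865) = 0.1865
y_proj = clip(0.9558) = 0.9558
Step 4: Evaluate f.
f(0.1865, 0.9558) = 9.2987


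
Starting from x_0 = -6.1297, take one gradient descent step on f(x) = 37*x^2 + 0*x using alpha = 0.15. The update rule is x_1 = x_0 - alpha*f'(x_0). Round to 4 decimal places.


We compute the gradient at x_0 and apply the update.
f'(x) = 74*x + 0
f'(-6.1297) = 74*-6.1297 + 0 = -453.5978
x_1 = -6.1297 - 0.15*-453.5978 = 61.91


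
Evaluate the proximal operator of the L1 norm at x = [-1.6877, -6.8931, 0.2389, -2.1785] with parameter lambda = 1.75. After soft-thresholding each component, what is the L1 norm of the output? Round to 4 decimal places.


Soft-thresholding with lambda = 1.75:
prox(-1.6877) = sign(-1.6877)*max(|-1.6877| - 1.75, 0) = 0.0
prox(-6.8931) = sign(-6.8931)*max(|-6.8931| - 1.75, 0) = -5.1431
prox(0.2389) = sign(0.2389)*max(|0.2389| - 1.75, 0) = 0.0
prox(-2.1785) = sign(-2.1785)*max(|-2.1785| - 1.75, 0) = -0.4285
prox(x) = [0.0, -5.1431, 0.0, -0.4285]
||prox(x)||_1 = 0.0 + 5.1431 + 0.0 + 0.4285 = 5.5716


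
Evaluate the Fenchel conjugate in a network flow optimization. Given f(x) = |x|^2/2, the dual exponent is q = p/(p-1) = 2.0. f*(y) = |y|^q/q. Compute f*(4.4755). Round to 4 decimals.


The conjugate exponent q satisfies 1/p + 1/q = 1.
p = 2, so q = 2/(2 - 1) = 2.0
|y|^q = 4.4755^2.0 = 20.0301
f*(4.4755) = 20.0301 / 2.0 = 10.0151


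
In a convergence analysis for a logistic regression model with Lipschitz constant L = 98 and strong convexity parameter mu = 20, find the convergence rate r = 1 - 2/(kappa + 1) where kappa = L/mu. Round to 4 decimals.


Step 1: Compute the condition number.
kappa = L/mu = 98/20 = 4.9
Step 2: Compute the convergence rate.
r = 1 - 2/(kappa + 1) = 1 - 2*mu/(L + mu) = (L - mu)/(L + mu) = 78/118 = 0.661


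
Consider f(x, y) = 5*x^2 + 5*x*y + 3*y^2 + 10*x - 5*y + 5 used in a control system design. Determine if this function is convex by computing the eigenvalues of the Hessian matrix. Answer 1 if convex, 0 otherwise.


The Hessian of f(x,y) = 5*x^2 + 5*x*y + 3*y^2 + 10*x - 5*y + 5 is:
H = [[10, 5], [5, 6]]
Trace = 10 + 6 = 16
Determinant = 10*6 - (5)^2 = 35
Discriminant = (16)^2 - 4*35 = 116.0
Eigenvalues: lambda_1 = 2.6148, lambda_2 = 13.3852
The function is convex.

1


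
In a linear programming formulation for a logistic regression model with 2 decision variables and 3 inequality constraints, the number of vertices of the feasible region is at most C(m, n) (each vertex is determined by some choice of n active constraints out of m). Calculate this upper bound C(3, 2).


Each vertex corresponds to some choice of n active constraints out of m, so the number of vertices is at most C(m, n) = m! / (n!(m-n)!).
m = 3, n = 2
Numerator: 3 * 2
Denominator: 2! = 2
C(3, 2) = 3
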